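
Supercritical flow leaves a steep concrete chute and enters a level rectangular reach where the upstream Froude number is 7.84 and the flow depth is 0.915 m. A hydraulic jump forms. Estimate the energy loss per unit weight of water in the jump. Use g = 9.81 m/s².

ΔE = 19.1 m

Fr₁ = 7.84 (given).
From the momentum equation for a rectangular channel, y₂/y₁ = ½[√(1 + 8Fr₁²) − 1] = ½[√492.7 − 1] = 10.6.
y₂ = 10.6 × 0.915 = 9.70 m.
V₁ = Fr₁·√(g·y₁) = 7.84×√(9.81×0.915) = 23.5 m/s; q = V₁·y₁ = 21.5 m²/s. V₂ = q/y₂ = 21.5/9.70 = 2.22 m/s. E₁ = y₁ + V₁²/2g = 29.0 m; E₂ = y₂ + V₂²/2g = 9.95 m. ΔE = E₁ − E₂ = 19.1 m.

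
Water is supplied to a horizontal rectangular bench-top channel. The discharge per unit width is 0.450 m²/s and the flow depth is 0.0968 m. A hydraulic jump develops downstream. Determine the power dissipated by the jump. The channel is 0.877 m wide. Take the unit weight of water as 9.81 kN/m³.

V₁ = q/y₁ = 0.450/0.0968 = 4.65 m/s. Fr₁ = V₁/√(g·y₁) = 4.65/√(9.81×0.0968) = 4.77.
Bélanger equation: y₂/y₁ = ½[√(1 + 8Fr₁²) − 1] = ½[√183.1 − 1] = 6.27.
y₂ = 6.27 × 0.0968 = 0.606 m.
V₂ = q/y₂ = 0.450/0.606 = 0.742 m/s. E₁ = y₁ + V₁²/2g = 1.20 m; E₂ = y₂ + V₂²/2g = 0.635 m. ΔE = E₁ − E₂ = 0.564 m.
Q = q·b = 0.450 × 0.877 = 0.395 m³/s. P = γ·Q·ΔE = 9.81 × 0.395 × 0.564 = 2.18 kW.

P = 2.18 kW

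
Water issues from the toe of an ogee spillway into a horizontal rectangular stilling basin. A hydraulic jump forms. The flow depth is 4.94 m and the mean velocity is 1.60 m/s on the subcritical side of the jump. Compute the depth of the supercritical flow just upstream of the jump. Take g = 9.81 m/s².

Fr₂ = V₂/√(g·y₂) = 1.60/√(9.81×4.94) = 0.230.
From the momentum equation (using Fr₂), y₁/y₂ = ½[√(1 + 8Fr₂²) − 1] = ½[√1.423 − 1] = 0.0964.
y₁ = 0.0964 × 4.94 = 0.476 m.

y₁ = 0.476 m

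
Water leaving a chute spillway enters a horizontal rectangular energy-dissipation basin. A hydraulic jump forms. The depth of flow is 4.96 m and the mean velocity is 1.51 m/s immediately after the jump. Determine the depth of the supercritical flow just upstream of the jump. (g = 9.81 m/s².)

y₁ = 0.428 m

Fr₂ = V₂/√(g·y₂) = 1.51/√(9.81×4.96) = 0.216.
Applying the sequent-depth relation in reverse, y₁/y₂ = ½[√(1 + 8Fr₂²) − 1] = ½[√1.375 − 1] = 0.0863.
y₁ = 0.0863 × 4.96 = 0.428 m.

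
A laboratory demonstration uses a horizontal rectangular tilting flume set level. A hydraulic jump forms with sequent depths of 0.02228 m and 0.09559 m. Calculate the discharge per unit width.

For a rectangular channel the momentum equation gives q² = ½·g·y₁·y₂·(y₁ + y₂) = ½×9.81×0.02228×0.09559×0.1179 = 0.001231.
q = √0.001231 = 0.03509 m²/s.

q = 0.03509 m²/s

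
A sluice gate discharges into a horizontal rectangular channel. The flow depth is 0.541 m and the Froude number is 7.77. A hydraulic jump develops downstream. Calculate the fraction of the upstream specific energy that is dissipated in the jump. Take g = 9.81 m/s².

Fr₁ = 7.77 (given).
By Bélanger, y₂/y₁ = ½[√(1 + 8Fr₁²) − 1] = ½[√484.0 − 1] = 10.5.
y₂ = 10.5 × 0.541 = 5.68 m.
E₁ = y₁(1 + Fr₁²/2) = 0.541×(1 + 7.77²/2) = 16.9 m. ΔE = (y₂ − y₁)³/(4y₁y₂) = 11.0 m. ΔE/E₁ = 11.0/16.9 = 0.655.

ΔE/E₁ = 0.655 (65.5%)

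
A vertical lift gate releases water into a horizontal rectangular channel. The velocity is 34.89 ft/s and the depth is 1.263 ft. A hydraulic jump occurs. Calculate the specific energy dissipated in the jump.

Fr₁ = V₁/√(g·y₁) = 34.89/√(32.2×1.263) = 5.471.
Bélanger equation: y₂/y₁ = ½[√(1 + 8Fr₁²) − 1] = ½[√240.46 − 1] = 7.253.
y₂ = 7.253 × 1.263 = 9.161 ft.
Head loss: ΔE = (y₂ − y₁)³/(4y₁y₂) = (9.161 − 1.263)³/(4×1.263×9.161) = 492.7/46.28 = 10.65 ft.

ΔE = 10.65 ft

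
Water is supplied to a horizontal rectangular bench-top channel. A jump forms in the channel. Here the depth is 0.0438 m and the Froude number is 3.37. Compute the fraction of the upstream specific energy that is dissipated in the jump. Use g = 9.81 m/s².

Fr₁ = 3.37 (given).
Bélanger equation: y₂/y₁ = ½[√(1 + 8Fr₁²) − 1] = ½[√91.86 − 1] = 4.29.
y₂ = 4.29 × 0.0438 = 0.188 m.
E₁ = y₁(1 + Fr₁²/2) = 0.0438×(1 + 3.37²/2) = 0.293 m. ΔE = (y₂ − y₁)³/(4y₁y₂) = 0.0910 m. ΔE/E₁ = 0.0910/0.293 = 0.311.

ΔE/E₁ = 0.311 (31.1%)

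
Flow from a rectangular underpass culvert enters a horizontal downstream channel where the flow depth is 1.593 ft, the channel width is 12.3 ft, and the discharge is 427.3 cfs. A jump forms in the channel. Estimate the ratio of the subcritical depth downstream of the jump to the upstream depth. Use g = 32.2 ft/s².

y₂/y₁ = 3.835

q = Q/b = 427.3/12.3 = 34.74 ft²/s; V₁ = q/y₁ = 21.81 ft/s. Fr₁ = V₁/√(g·y₁) = 3.045.
Bélanger equation: y₂/y₁ = ½[√(1 + 8Fr₁²) − 1] = ½[√75.172 − 1] = 3.835.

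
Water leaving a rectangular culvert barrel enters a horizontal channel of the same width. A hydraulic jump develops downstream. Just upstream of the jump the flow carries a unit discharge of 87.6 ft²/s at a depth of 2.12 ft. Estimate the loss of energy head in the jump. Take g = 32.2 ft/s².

V₁ = q/y₁ = 87.6/2.12 = 41.3 ft/s. Fr₁ = V₁/√(g·y₁) = 41.3/√(32.2×2.12) = 5.00.
From the momentum equation for a rectangular channel, y₂/y₁ = ½[√(1 + 8Fr₁²) − 1] = ½[√201.1 − 1] = 6.59.
y₂ = 6.59 × 2.12 = 14.0 ft.
Head loss: ΔE = (y₂ − y₁)³/(4y₁y₂) = (14.0 − 2.12)³/(4×2.12×14.0) = 1665/118 = 14.1 ft.

ΔE = 14.1 ft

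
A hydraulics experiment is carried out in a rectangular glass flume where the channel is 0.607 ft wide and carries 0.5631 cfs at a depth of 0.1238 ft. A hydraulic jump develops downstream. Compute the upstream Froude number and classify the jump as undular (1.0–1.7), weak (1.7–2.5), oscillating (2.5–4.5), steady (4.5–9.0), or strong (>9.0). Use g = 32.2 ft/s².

q = Q/b = 0.5631/0.607 = 0.9277 ft²/s; V₁ = q/y₁ = 7.493 ft/s. Fr₁ = V₁/√(g·y₁) = 3.753.
Fr₁ = 3.753 lies in the oscillating range.

Fr₁ = 3.753; oscillating jump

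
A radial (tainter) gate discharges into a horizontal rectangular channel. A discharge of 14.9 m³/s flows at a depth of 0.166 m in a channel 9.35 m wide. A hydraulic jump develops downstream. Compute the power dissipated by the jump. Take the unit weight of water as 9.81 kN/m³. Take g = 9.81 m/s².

P = 458 kW

q = Q/b = 14.9/9.35 = 1.59 m²/s; V₁ = q/y₁ = 9.60 m/s. Fr₁ = V₁/√(g·y₁) = 7.52.
Sequent-depth ratio: y₂/y₁ = ½[√(1 + 8Fr₁²) − 1] = ½[√453.7 − 1] = 10.2.
y₂ = 10.2 × 0.166 = 1.68 m.
Head loss: ΔE = (y₂ − y₁)³/(4y₁y₂) = (1.68 − 0.166)³/(4×0.166×1.68) = 3.50/1.12 = 3.13 m.
P = γ·Q·ΔE = 9.81 × 14.9 × 3.13 = 458 kW.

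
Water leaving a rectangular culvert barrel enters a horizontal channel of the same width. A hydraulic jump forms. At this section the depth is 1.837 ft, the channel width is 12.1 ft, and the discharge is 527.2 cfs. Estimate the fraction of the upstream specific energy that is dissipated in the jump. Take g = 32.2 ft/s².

ΔE/E₁ = 0.270 (27.0%)

q = Q/b = 527.2/12.1 = 43.57 ft²/s; V₁ = q/y₁ = 23.72 ft/s. Fr₁ = V₁/√(g·y₁) = 3.084.
Sequent-depth ratio: y₂/y₁ = ½[√(1 + 8Fr₁²) − 1] = ½[√77.083 − 1] = 3.890.
y₂ = 3.890 × 1.837 = 7.146 ft.
E₁ = y₁ + V₁²/2g = 10.57 ft. ΔE = (y₂ − y₁)³/(4y₁y₂) = 2.849 ft. ΔE/E₁ = 2.849/10.57 = 0.270.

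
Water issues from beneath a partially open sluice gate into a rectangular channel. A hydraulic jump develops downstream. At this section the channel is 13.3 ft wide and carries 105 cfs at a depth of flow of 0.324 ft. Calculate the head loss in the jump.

ΔE = 6.16 ft

q = Q/b = 105/13.3 = 7.89 ft²/s; V₁ = q/y₁ = 24.4 ft/s. Fr₁ = V₁/√(g·y₁) = 7.54.
Bélanger equation: y₂/y₁ = ½[√(1 + 8Fr₁²) − 1] = ½[√456.3 − 1] = 10.2.
y₂ = 10.2 × 0.324 = 3.30 ft.
Head loss: ΔE = (y₂ − y₁)³/(4y₁y₂) = (3.30 − 0.324)³/(4×0.324×3.30) = 26.3/4.27 = 6.16 ft.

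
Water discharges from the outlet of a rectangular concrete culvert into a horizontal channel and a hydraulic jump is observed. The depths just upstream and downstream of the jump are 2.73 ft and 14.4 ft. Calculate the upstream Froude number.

For a rectangular channel the momentum equation gives q² = ½·g·y₁·y₂·(y₁ + y₂) = ½×32.2×2.73×14.4×17.1 = 10842.
q = √10842 = 104 ft²/s.
V₁ = q/y₁ = 38.1 ft/s; Fr₁ = V₁/√(g·y₁) = 4.07.

Fr₁ = 4.07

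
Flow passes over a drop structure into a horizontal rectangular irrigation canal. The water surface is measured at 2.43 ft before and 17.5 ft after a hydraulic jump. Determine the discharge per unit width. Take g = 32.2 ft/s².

q = 117 ft²/s

For a rectangular channel the momentum equation gives q² = ½·g·y₁·y₂·(y₁ + y₂) = ½×32.2×2.43×17.5×19.9 = 13645.
q = √13645 = 117 ft²/s.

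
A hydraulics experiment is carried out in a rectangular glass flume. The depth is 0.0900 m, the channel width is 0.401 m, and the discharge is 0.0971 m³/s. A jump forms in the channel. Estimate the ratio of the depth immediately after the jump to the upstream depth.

y₂/y₁ = 3.58

q = Q/b = 0.0971/0.401 = 0.242 m²/s; V₁ = q/y₁ = 2.69 m/s. Fr₁ = V₁/√(g·y₁) = 2.86.
Sequent-depth ratio: y₂/y₁ = ½[√(1 + 8Fr₁²) − 1] = ½[√66.59 − 1] = 3.58.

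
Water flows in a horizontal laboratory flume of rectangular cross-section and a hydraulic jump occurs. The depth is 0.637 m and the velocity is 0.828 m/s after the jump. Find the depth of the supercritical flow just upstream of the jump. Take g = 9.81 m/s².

y₁ = 0.118 m

Fr₂ = V₂/√(g·y₂) = 0.828/√(9.81×0.637) = 0.331.
Since the conjugate-depth ratio holds either way, y₁/y₂ = ½[√(1 + 8Fr₂²) − 1] = ½[√1.878 − 1] = 0.185.
y₁ = 0.185 × 0.637 = 0.118 m.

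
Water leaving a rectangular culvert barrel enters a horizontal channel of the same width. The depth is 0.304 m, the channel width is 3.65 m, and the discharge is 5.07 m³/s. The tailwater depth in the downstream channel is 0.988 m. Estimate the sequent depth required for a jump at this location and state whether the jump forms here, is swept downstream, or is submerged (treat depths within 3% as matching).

q = Q/b = 5.07/3.65 = 1.39 m²/s; V₁ = q/y₁ = 4.57 m/s. Fr₁ = V₁/√(g·y₁) = 2.65.
From the momentum equation for a rectangular channel, y₂/y₁ = ½[√(1 + 8Fr₁²) − 1] = ½[√57.01 − 1] = 3.28.
y₂ = 3.28 × 0.304 = 0.996 m.
Tailwater y_tw = 0.988 m: y_tw ≈ y₂, so the jump forms here.

y₂ = 0.996 m; the jump forms here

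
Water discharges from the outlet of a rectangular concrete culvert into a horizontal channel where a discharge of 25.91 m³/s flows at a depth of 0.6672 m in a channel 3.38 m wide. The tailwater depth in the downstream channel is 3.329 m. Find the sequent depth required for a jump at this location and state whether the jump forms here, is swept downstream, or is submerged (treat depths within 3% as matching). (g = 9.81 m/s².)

q = Q/b = 25.91/3.38 = 7.666 m²/s; V₁ = q/y₁ = 11.49 m/s. Fr₁ = V₁/√(g·y₁) = 4.491.
Conjugate-depth relation: y₂/y₁ = ½[√(1 + 8Fr₁²) − 1] = ½[√162.34 − 1] = 5.871.
y₂ = 5.871 × 0.6672 = 3.917 m.
Tailwater y_tw = 3.329 m: y_tw < y₂, so the jump is swept downstream.

y₂ = 3.917 m; the jump is swept downstream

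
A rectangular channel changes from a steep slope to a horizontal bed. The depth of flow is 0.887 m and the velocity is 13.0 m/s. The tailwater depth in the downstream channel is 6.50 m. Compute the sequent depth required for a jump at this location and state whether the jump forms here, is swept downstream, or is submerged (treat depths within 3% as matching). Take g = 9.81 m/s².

y₂ = 5.10 m; the jump is submerged

Fr₁ = V₁/√(g·y₁) = 13.0/√(9.81×0.887) = 4.41.
Bélanger equation: y₂/y₁ = ½[√(1 + 8Fr₁²) − 1] = ½[√156.4 − 1] = 5.75.
y₂ = 5.75 × 0.887 = 5.10 m.
Tailwater y_tw = 6.50 m: y_tw > y₂, so the jump is submerged.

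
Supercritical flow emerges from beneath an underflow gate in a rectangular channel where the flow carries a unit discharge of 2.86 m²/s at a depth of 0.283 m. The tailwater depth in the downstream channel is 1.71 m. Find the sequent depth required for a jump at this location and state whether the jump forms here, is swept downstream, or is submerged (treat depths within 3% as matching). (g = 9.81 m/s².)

y₂ = 2.29 m; the jump is swept downstream

V₁ = q/y₁ = 2.86/0.283 = 10.1 m/s. Fr₁ = V₁/√(g·y₁) = 10.1/√(9.81×0.283) = 6.07.
From the momentum equation for a rectangular channel, y₂/y₁ = ½[√(1 + 8Fr₁²) − 1] = ½[√295.3 − 1] = 8.09.
y₂ = 8.09 × 0.283 = 2.29 m.
Tailwater y_tw = 1.71 m: y_tw < y₂, so the jump is swept downstream.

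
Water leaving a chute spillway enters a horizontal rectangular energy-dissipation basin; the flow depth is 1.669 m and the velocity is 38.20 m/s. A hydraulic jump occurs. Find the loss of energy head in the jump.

ΔE = 54.13 m

Fr₁ = V₁/√(g·y₁) = 38.20/√(9.81×1.669) = 9.441.
By Bélanger, y₂/y₁ = ½[√(1 + 8Fr₁²) − 1] = ½[√714.00 − 1] = 12.86.
y₂ = 12.86 × 1.669 = 21.46 m.
Head loss: ΔE = (y₂ − y₁)³/(4y₁y₂) = (21.46 − 1.669)³/(4×1.669×21.46) = 7757/143.3 = 54.13 m.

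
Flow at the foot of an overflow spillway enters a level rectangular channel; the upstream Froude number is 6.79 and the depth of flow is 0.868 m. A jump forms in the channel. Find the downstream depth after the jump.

Fr₁ = 6.79 (given).
By Bélanger, y₂/y₁ = ½[√(1 + 8Fr₁²) − 1] = ½[√369.8 − 1] = 9.12.
y₂ = 9.12 × 0.868 = 7.91 m.

y₂ = 7.91 m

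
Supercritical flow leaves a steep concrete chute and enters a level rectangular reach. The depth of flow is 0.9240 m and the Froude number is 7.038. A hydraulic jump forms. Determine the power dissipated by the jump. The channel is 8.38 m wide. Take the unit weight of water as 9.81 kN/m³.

P = 23832 kW

Fr₁ = 7.038 (given).
Sequent-depth ratio: y₂/y₁ = ½[√(1 + 8Fr₁²) − 1] = ½[√397.27 − 1] = 9.466.
y₂ = 9.466 × 0.9240 = 8.746 m.
V₁ = Fr₁·√(g·y₁) = 7.038×√(9.81×0.9240) = 21.19 m/s; q = V₁·y₁ = 19.58 m²/s. V₂ = q/y₂ = 19.58/8.746 = 2.239 m/s. E₁ = y₁ + V₁²/2g = 23.81 m; E₂ = y₂ + V₂²/2g = 9.002 m. ΔE = E₁ − E₂ = 14.81 m.
Q = q·b = 19.58 × 8.38 = 164.1 m³/s. P = γ·Q·ΔE = 9.81 × 164.1 × 14.81 = 23832 kW.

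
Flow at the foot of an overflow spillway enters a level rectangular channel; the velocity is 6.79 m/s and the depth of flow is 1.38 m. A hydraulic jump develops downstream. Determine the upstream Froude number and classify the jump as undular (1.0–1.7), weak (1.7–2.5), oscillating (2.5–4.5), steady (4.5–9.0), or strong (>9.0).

Fr₁ = V₁/√(g·y₁) = 6.79/√(9.81×1.38) = 1.85.
Fr₁ = 1.85 lies in the weak range.

Fr₁ = 1.85; weak jump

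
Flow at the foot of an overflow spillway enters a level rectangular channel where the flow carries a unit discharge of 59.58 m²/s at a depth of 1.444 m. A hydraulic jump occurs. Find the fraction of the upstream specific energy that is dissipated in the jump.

ΔE/E₁ = 0.750 (75.0%)

V₁ = q/y₁ = 59.58/1.444 = 41.26 m/s. Fr₁ = V₁/√(g·y₁) = 41.26/√(9.81×1.444) = 10.96.
Bélanger equation: y₂/y₁ = ½[√(1 + 8Fr₁²) − 1] = ½[√962.44 − 1] = 15.01.
y₂ = 15.01 × 1.444 = 21.68 m.
E₁ = y₁ + V₁²/2g = 88.21 m. ΔE = (y₂ − y₁)³/(4y₁y₂) = 66.15 m. ΔE/E₁ = 66.15/88.21 = 0.750.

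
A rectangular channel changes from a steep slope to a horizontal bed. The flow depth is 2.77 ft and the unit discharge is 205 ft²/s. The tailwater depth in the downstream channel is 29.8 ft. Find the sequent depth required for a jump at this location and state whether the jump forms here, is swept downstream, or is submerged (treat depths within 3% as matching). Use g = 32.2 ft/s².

V₁ = q/y₁ = 205/2.77 = 74.0 ft/s. Fr₁ = V₁/√(g·y₁) = 74.0/√(32.2×2.77) = 7.84.
Conjugate-depth relation: y₂/y₁ = ½[√(1 + 8Fr₁²) − 1] = ½[√492.2 − 1] = 10.6.
y₂ = 10.6 × 2.77 = 29.3 ft.
Tailwater y_tw = 29.8 ft: y_tw ≈ y₂, so the jump forms here.

y₂ = 29.3 ft; the jump forms here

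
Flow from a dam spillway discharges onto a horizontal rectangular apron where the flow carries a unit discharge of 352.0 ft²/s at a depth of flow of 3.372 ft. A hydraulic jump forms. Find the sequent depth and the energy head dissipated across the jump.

y₂ = 46.12 ft; ΔE = 125.6 ft

V₁ = q/y₁ = 352.0/3.372 = 104.4 ft/s. Fr₁ = V₁/√(g·y₁) = 104.4/√(32.2×3.372) = 10.02.
Bélanger equation: y₂/y₁ = ½[√(1 + 8Fr₁²) − 1] = ½[√803.89 − 1] = 13.68.
y₂ = 13.68 × 3.372 = 46.12 ft.
V₂ = q/y₂ = 352.0/46.12 = 7.633 ft/s. E₁ = y₁ + V₁²/2g = 172.6 ft; E₂ = y₂ + V₂²/2g = 47.02 ft. ΔE = E₁ − E₂ = 125.6 ft.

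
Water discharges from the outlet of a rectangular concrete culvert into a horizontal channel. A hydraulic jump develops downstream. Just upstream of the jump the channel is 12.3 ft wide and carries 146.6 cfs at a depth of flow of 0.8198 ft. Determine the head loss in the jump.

ΔE = 0.9427 ft

q = Q/b = 146.6/12.3 = 11.92 ft²/s; V₁ = q/y₁ = 14.54 ft/s. Fr₁ = V₁/√(g·y₁) = 2.830.
Conjugate-depth relation: y₂/y₁ = ½[√(1 + 8Fr₁²) − 1] = ½[√65.057 − 1] = 3.533.
y₂ = 3.533 × 0.8198 = 2.896 ft.
Head loss: ΔE = (y₂ − y₁)³/(4y₁y₂) = (2.896 − 0.8198)³/(4×0.8198×2.896) = 8.953/9.497 = 0.9427 ft.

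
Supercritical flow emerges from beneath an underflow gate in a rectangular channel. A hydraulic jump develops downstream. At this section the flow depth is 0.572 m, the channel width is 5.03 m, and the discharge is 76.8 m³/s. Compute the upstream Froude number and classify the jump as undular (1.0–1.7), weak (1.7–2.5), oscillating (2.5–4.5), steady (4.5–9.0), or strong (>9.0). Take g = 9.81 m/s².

q = Q/b = 76.8/5.03 = 15.3 m²/s; V₁ = q/y₁ = 26.7 m/s. Fr₁ = V₁/√(g·y₁) = 11.3.
Fr₁ = 11.3 lies in the strong range.

Fr₁ = 11.3; strong jump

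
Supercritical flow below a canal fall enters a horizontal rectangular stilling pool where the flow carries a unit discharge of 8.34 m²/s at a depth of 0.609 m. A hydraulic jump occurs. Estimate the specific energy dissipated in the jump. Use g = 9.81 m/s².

V₁ = q/y₁ = 8.34/0.609 = 13.7 m/s. Fr₁ = V₁/√(g·y₁) = 13.7/√(9.81×0.609) = 5.60.
Conjugate-depth relation: y₂/y₁ = ½[√(1 + 8Fr₁²) − 1] = ½[√252.1 − 1] = 7.44.
y₂ = 7.44 × 0.609 = 4.53 m.
Head loss: ΔE = (y₂ − y₁)³/(4y₁y₂) = (4.53 − 0.609)³/(4×0.609×4.53) = 60.3/11.0 = 5.46 m.

ΔE = 5.46 m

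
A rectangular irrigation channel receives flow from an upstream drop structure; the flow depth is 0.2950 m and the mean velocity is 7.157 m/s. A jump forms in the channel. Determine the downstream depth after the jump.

y₂ = 1.614 m

Fr₁ = V₁/√(g·y₁) = 7.157/√(9.81×0.2950) = 4.207.
From the momentum equation for a rectangular channel, y₂/y₁ = ½[√(1 + 8Fr₁²) − 1] = ½[√142.60 − 1] = 5.471.
y₂ = 5.471 × 0.2950 = 1.614 m.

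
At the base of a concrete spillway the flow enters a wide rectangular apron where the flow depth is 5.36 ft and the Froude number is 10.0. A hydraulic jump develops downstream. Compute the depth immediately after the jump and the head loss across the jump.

Fr₁ = 10.0 (given).
Conjugate-depth relation: y₂/y₁ = ½[√(1 + 8Fr₁²) − 1] = ½[√801.0 − 1] = 13.7.
y₂ = 13.7 × 5.36 = 73.2 ft.
Head loss: ΔE = (y₂ − y₁)³/(4y₁y₂) = (73.2 − 5.36)³/(4×5.36×73.2) = 311793/1569 = 199 ft.

y₂ = 73.2 ft; ΔE = 199 ft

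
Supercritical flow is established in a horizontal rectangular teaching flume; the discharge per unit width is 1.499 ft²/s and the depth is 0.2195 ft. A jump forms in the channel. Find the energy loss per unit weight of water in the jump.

ΔE = 0.1763 ft

V₁ = q/y₁ = 1.499/0.2195 = 6.829 ft/s. Fr₁ = V₁/√(g·y₁) = 6.829/√(32.2×0.2195) = 2.569.
Sequent-depth ratio: y₂/y₁ = ½[√(1 + 8Fr₁²) − 1] = ½[√53.788 − 1] = 3.167.
y₂ = 3.167 × 0.2195 = 0.6952 ft.
V₂ = q/y₂ = 1.499/0.6952 = 2.156 ft/s. E₁ = y₁ + V₁²/2g = 0.9437 ft; E₂ = y₂ + V₂²/2g = 0.7674 ft. ΔE = E₁ − E₂ = 0.1763 ft.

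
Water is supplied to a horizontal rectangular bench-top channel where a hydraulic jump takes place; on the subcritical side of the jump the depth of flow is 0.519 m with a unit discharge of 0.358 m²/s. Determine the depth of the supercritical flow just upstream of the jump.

y₁ = 0.0836 m

V₂ = q/y₂ = 0.358/0.519 = 0.690 m/s; Fr₂ = V₂/√(g·y₂) = 0.306.
The Bélanger relation is symmetric: y₁/y₂ = ½[√(1 + 8Fr₂²) − 1] = ½[√1.748 − 1] = 0.161.
y₁ = 0.161 × 0.519 = 0.0836 m.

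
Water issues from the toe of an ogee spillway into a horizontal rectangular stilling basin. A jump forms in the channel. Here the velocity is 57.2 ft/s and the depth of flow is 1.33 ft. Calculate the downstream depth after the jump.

Fr₁ = V₁/√(g·y₁) = 57.2/√(32.2×1.33) = 8.74.
Sequent-depth ratio: y₂/y₁ = ½[√(1 + 8Fr₁²) − 1] = ½[√612.2 − 1] = 11.9.
y₂ = 11.9 × 1.33 = 15.8 ft.

y₂ = 15.8 ft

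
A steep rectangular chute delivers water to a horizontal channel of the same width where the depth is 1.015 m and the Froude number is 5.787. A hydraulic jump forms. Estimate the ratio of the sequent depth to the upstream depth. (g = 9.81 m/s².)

Fr₁ = 5.787 (given).
Conjugate-depth relation: y₂/y₁ = ½[√(1 + 8Fr₁²) − 1] = ½[√268.91 − 1] = 7.699.

y₂/y₁ = 7.699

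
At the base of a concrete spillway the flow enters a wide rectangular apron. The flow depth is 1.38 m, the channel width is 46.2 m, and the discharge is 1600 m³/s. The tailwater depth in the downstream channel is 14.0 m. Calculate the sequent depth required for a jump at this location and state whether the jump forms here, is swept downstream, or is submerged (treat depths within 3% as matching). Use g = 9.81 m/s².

q = Q/b = 1600/46.2 = 34.6 m²/s; V₁ = q/y₁ = 25.1 m/s. Fr₁ = V₁/√(g·y₁) = 6.82.
From the momentum equation for a rectangular channel, y₂/y₁ = ½[√(1 + 8Fr₁²) − 1] = ½[√373.2 − 1] = 9.16.
y₂ = 9.16 × 1.38 = 12.6 m.
Tailwater y_tw = 14.0 m: y_tw > y₂, so the jump is submerged.

y₂ = 12.6 m; the jump is submerged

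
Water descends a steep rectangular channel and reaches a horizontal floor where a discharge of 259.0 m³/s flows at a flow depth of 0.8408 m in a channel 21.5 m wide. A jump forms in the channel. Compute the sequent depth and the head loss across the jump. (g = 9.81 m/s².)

q = Q/b = 259.0/21.5 = 12.05 m²/s; V₁ = q/y₁ = 14.33 m/s. Fr₁ = V₁/√(g·y₁) = 4.989.
Bélanger equation: y₂/y₁ = ½[√(1 + 8Fr₁²) − 1] = ½[√200.10 − 1] = 6.573.
y₂ = 6.573 × 0.8408 = 5.526 m.
V₂ = q/y₂ = 12.05/5.526 = 2.180 m/s. E₁ = y₁ + V₁²/2g = 11.30 m; E₂ = y₂ + V₂²/2g = 5.769 m. ΔE = E₁ − E₂ = 5.535 m.

y₂ = 5.526 m; ΔE = 5.535 m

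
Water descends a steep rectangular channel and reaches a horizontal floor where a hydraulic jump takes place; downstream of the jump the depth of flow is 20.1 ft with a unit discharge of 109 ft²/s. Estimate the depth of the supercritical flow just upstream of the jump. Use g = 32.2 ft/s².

y₁ = 1.69 ft

V₂ = q/y₂ = 109/20.1 = 5.42 ft/s; Fr₂ = V₂/√(g·y₂) = 0.213.
The Bélanger relation is symmetric: y₁/y₂ = ½[√(1 + 8Fr₂²) − 1] = ½[√1.363 − 1] = 0.0838.
y₁ = 0.0838 × 20.1 = 1.69 ft.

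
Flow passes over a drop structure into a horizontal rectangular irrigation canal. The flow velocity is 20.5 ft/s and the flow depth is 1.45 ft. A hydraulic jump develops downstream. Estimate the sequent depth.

y₂ = 5.47 ft

Fr₁ = V₁/√(g·y₁) = 20.5/√(32.2×1.45) = 3.00.
By Bélanger, y₂/y₁ = ½[√(1 + 8Fr₁²) − 1] = ½[√73.01 − 1] = 3.77.
y₂ = 3.77 × 1.45 = 5.47 ft.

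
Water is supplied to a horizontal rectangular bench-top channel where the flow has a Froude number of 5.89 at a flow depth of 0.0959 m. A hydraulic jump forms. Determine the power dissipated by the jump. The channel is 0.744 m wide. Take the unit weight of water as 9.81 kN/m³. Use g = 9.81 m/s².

Fr₁ = 5.89 (given).
From the momentum equation for a rectangular channel, y₂/y₁ = ½[√(1 + 8Fr₁²) − 1] = ½[√278.5 − 1] = 7.84.
y₂ = 7.84 × 0.0959 = 0.752 m.
Head loss: ΔE = (y₂ − y₁)³/(4y₁y₂) = (0.752 − 0.0959)³/(4×0.0959×0.752) = 0.283/0.289 = 0.980 m.
V₁ = Fr₁·√(g·y₁) = 5.89×√(9.81×0.0959) = 5.71 m/s; q = V₁·y₁ = 0.548 m²/s. Q = q·b = 0.548 × 0.744 = 0.408 m³/s. P = γ·Q·ΔE = 9.81 × 0.408 × 0.980 = 3.92 kW.

P = 3.92 kW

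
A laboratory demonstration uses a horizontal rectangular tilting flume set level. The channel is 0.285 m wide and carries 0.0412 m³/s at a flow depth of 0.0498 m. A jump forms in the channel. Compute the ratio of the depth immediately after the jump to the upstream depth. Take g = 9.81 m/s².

y₂/y₁ = 5.39

q = Q/b = 0.0412/0.285 = 0.145 m²/s; V₁ = q/y₁ = 2.90 m/s. Fr₁ = V₁/√(g·y₁) = 4.15.
Conjugate-depth relation: y₂/y₁ = ½[√(1 + 8Fr₁²) − 1] = ½[√139.0 − 1] = 5.39.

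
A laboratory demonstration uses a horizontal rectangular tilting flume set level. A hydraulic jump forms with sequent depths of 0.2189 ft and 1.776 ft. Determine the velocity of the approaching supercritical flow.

For a rectangular channel the momentum equation gives q² = ½·g·y₁·y₂·(y₁ + y₂) = ½×32.2×0.2189×1.776×1.995 = 12.49.
q = √12.49 = 3.534 ft²/s.
V₁ = q/y₁ = 3.534/0.2189 = 16.14 ft/s.

V₁ = 16.14 ft/s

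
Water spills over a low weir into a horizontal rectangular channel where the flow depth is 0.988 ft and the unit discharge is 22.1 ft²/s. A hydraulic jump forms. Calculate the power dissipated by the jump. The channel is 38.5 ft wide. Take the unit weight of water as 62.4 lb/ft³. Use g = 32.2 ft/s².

V₁ = q/y₁ = 22.1/0.988 = 22.4 ft/s. Fr₁ = V₁/√(g·y₁) = 22.4/√(32.2×0.988) = 3.97.
From the momentum equation for a rectangular channel, y₂/y₁ = ½[√(1 + 8Fr₁²) − 1] = ½[√126.8 − 1] = 5.13.
y₂ = 5.13 × 0.988 = 5.07 ft.
Head loss: ΔE = (y₂ − y₁)³/(4y₁y₂) = (5.07 − 0.988)³/(4×0.988×5.07) = 68.0/20.0 = 3.39 ft.
Q = q·b = 22.1 × 38.5 = 851 cfs. P = γ·Q·ΔE/550 = 62.4 × 851 × 3.39 / 550 = 328 hp.

P = 328 hp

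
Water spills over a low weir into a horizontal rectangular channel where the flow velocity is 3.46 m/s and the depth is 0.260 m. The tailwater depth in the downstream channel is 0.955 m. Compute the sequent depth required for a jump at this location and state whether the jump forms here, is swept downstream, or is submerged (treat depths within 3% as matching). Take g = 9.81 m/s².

y₂ = 0.677 m; the jump is submerged

Fr₁ = V₁/√(g·y₁) = 3.46/√(9.81×0.260) = 2.17.
Conjugate-depth relation: y₂/y₁ = ½[√(1 + 8Fr₁²) − 1] = ½[√38.55 − 1] = 2.60.
y₂ = 2.60 × 0.260 = 0.677 m.
Tailwater y_tw = 0.955 m: y_tw > y₂, so the jump is submerged.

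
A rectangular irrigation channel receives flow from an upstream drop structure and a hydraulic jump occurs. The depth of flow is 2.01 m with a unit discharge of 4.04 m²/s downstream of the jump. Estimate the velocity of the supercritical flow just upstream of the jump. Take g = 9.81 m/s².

V₂ = q/y₂ = 4.04/2.01 = 2.01 m/s; Fr₂ = V₂/√(g·y₂) = 0.453.
From the momentum equation (using Fr₂), y₁/y₂ = ½[√(1 + 8Fr₂²) − 1] = ½[√2.639 − 1] = 0.312.
y₁ = 0.312 × 2.01 = 0.628 m.
V₁ = q/y₁ = 4.04/0.628 = 6.44 m/s.

V₁ = 6.44 m/s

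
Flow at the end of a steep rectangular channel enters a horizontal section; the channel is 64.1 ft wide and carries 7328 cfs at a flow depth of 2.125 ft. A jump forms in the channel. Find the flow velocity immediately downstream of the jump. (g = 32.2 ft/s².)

q = Q/b = 7328/64.1 = 114.3 ft²/s; V₁ = q/y₁ = 53.80 ft/s. Fr₁ = V₁/√(g·y₁) = 6.504.
Conjugate-depth relation: y₂/y₁ = ½[√(1 + 8Fr₁²) − 1] = ½[√339.39 − 1] = 8.711.
y₂ = 8.711 × 2.125 = 18.51 ft.
V₂ = q/y₂ = 114.3/18.51 = 6.176 ft/s.

V₂ = 6.176 ft/s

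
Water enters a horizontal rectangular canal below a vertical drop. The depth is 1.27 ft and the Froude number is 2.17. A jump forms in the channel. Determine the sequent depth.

y₂ = 3.31 ft

Fr₁ = 2.17 (given).
From the momentum equation for a rectangular channel, y₂/y₁ = ½[√(1 + 8Fr₁²) − 1] = ½[√38.67 − 1] = 2.61.
y₂ = 2.61 × 1.27 = 3.31 ft.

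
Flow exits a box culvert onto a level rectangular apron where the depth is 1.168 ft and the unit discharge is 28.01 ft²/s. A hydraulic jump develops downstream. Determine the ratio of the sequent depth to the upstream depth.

y₂/y₁ = 5.053

V₁ = q/y₁ = 28.01/1.168 = 23.98 ft/s. Fr₁ = V₁/√(g·y₁) = 23.98/√(32.2×1.168) = 3.910.
By Bélanger, y₂/y₁ = ½[√(1 + 8Fr₁²) − 1] = ½[√123.33 − 1] = 5.053.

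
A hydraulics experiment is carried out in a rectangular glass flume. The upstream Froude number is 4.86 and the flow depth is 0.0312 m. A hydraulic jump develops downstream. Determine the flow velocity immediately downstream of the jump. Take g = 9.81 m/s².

V₂ = 0.421 m/s

Fr₁ = 4.86 (given).
Conjugate-depth relation: y₂/y₁ = ½[√(1 + 8Fr₁²) − 1] = ½[√190.0 − 1] = 6.39.
y₂ = 6.39 × 0.0312 = 0.199 m.
V₁ = Fr₁·√(g·y₁) = 4.86×√(9.81×0.0312) = 2.69 m/s; q = V₁·y₁ = 0.0839 m²/s.
V₂ = q/y₂ = 0.0839/0.199 = 0.421 m/s.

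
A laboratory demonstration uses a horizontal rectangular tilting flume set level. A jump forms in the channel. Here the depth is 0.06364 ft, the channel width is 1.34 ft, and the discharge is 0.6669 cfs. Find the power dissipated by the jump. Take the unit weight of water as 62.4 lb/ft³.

P = 0.04043 hp

q = Q/b = 0.6669/1.34 = 0.4977 ft²/s; V₁ = q/y₁ = 7.820 ft/s. Fr₁ = V₁/√(g·y₁) = 5.463.
From the momentum equation for a rectangular channel, y₂/y₁ = ½[√(1 + 8Fr₁²) − 1] = ½[√239.76 − 1] = 7.242.
y₂ = 7.242 × 0.06364 = 0.4609 ft.
Head loss: ΔE = (y₂ − y₁)³/(4y₁y₂) = (0.4609 − 0.06364)³/(4×0.06364×0.4609) = 0.06269/0.1173 = 0.5343 ft.
P = γ·Q·ΔE/550 = 62.4 × 0.6669 × 0.5343 / 550 = 0.04043 hp.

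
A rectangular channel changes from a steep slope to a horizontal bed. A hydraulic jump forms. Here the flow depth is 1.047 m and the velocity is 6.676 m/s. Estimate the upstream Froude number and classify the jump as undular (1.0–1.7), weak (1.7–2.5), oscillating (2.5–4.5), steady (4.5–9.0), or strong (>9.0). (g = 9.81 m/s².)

Fr₁ = V₁/√(g·y₁) = 6.676/√(9.81×1.047) = 2.083.
Fr₁ = 2.083 lies in the weak range.

Fr₁ = 2.083; weak jump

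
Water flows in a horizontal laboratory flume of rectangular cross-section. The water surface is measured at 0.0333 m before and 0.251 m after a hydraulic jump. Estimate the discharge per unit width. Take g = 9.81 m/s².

q = 0.108 m²/s

For a rectangular channel the momentum equation gives q² = ½·g·y₁·y₂·(y₁ + y₂) = ½×9.81×0.0333×0.251×0.284 = 0.0117.
q = √0.0117 = 0.108 m²/s.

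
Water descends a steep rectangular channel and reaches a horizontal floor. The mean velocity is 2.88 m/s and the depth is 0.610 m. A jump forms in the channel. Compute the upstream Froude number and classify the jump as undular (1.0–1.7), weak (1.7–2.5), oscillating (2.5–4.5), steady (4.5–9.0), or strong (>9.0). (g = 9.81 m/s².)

Fr₁ = V₁/√(g·y₁) = 2.88/√(9.81×0.610) = 1.18.
Fr₁ = 1.18 lies in the undular range.

Fr₁ = 1.18; undular jump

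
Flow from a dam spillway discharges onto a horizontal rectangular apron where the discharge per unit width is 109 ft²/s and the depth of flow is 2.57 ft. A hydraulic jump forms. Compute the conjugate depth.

V₁ = q/y₁ = 109/2.57 = 42.4 ft/s. Fr₁ = V₁/√(g·y₁) = 42.4/√(32.2×2.57) = 4.66.
Conjugate-depth relation: y₂/y₁ = ½[√(1 + 8Fr₁²) − 1] = ½[√174.9 − 1] = 6.11.
y₂ = 6.11 × 2.57 = 15.7 ft.

y₂ = 15.7 ft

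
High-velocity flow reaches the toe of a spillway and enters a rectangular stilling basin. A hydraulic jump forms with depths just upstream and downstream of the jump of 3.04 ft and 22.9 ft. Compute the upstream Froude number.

Fr₁ = 5.67

For a rectangular channel the momentum equation gives q² = ½·g·y₁·y₂·(y₁ + y₂) = ½×32.2×3.04×22.9×25.9 = 29074.
q = √29074 = 171 ft²/s.
V₁ = q/y₁ = 56.1 ft/s; Fr₁ = V₁/√(g·y₁) = 5.67.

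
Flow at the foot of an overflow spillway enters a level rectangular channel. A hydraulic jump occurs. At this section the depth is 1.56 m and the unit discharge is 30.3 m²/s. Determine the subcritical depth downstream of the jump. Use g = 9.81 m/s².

y₂ = 10.2 m

V₁ = q/y₁ = 30.3/1.56 = 19.4 m/s. Fr₁ = V₁/√(g·y₁) = 19.4/√(9.81×1.56) = 4.97.
From the momentum equation for a rectangular channel, y₂/y₁ = ½[√(1 + 8Fr₁²) − 1] = ½[√198.2 − 1] = 6.54.
y₂ = 6.54 × 1.56 = 10.2 m.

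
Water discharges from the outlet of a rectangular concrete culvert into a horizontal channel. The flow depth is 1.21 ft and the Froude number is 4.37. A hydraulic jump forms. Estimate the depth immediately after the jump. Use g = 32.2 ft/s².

y₂ = 6.90 ft

Fr₁ = 4.37 (given).
By Bélanger, y₂/y₁ = ½[√(1 + 8Fr₁²) − 1] = ½[√153.8 − 1] = 5.70.
y₂ = 5.70 × 1.21 = 6.90 ft.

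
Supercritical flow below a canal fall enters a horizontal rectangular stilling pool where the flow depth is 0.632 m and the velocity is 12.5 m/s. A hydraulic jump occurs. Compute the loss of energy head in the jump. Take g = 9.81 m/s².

Fr₁ = V₁/√(g·y₁) = 12.5/√(9.81×0.632) = 5.02.
Conjugate-depth relation: y₂/y₁ = ½[√(1 + 8Fr₁²) − 1] = ½[√202.6 − 1] = 6.62.
y₂ = 6.62 × 0.632 = 4.18 m.
q = V₁·y₁ = 12.5 × 0.632 = 7.90 m²/s. V₂ = q/y₂ = 7.90/4.18 = 1.89 m/s. E₁ = y₁ + V₁²/2g = 8.60 m; E₂ = y₂ + V₂²/2g = 4.36 m. ΔE = E₁ − E₂ = 4.23 m.

ΔE = 4.23 m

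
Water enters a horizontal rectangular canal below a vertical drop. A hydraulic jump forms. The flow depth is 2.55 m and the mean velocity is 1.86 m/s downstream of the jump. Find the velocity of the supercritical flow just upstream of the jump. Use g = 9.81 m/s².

V₁ = 8.24 m/s

Fr₂ = V₂/√(g·y₂) = 1.86/√(9.81×2.55) = 0.372.
Applying the sequent-depth relation in reverse, y₁/y₂ = ½[√(1 + 8Fr₂²) − 1] = ½[√2.106 − 1] = 0.226.
y₁ = 0.226 × 2.55 = 0.575 m.
V₁ = q/y₁ = 4.74/0.575 = 8.24 m/s.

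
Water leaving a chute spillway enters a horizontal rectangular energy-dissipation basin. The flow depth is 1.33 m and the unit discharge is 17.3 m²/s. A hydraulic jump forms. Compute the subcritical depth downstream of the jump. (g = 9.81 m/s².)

y₂ = 6.14 m

V₁ = q/y₁ = 17.3/1.33 = 13.0 m/s. Fr₁ = V₁/√(g·y₁) = 13.0/√(9.81×1.33) = 3.60.
Conjugate-depth relation: y₂/y₁ = ½[√(1 + 8Fr₁²) − 1] = ½[√104.7 − 1] = 4.62.
y₂ = 4.62 × 1.33 = 6.14 m.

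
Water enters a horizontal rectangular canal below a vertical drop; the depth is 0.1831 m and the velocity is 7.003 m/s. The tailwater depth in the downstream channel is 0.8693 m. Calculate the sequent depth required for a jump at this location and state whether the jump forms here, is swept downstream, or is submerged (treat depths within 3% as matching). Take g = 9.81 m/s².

Fr₁ = V₁/√(g·y₁) = 7.003/√(9.81×0.1831) = 5.225.
By Bélanger, y₂/y₁ = ½[√(1 + 8Fr₁²) − 1] = ½[√219.42 − 1] = 6.906.
y₂ = 6.906 × 0.1831 = 1.265 m.
Tailwater y_tw = 0.8693 m: y_tw < y₂, so the jump is swept downstream.

y₂ = 1.265 m; the jump is swept downstream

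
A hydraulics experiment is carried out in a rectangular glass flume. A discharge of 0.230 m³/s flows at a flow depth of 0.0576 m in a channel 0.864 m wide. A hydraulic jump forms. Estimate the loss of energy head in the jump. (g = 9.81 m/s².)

ΔE = 0.657 m

q = Q/b = 0.230/0.864 = 0.266 m²/s; V₁ = q/y₁ = 4.62 m/s. Fr₁ = V₁/√(g·y₁) = 6.15.
Bélanger equation: y₂/y₁ = ½[√(1 + 8Fr₁²) − 1] = ½[√303.4 − 1] = 8.21.
y₂ = 8.21 × 0.0576 = 0.473 m.
V₂ = q/y₂ = 0.266/0.473 = 0.563 m/s. E₁ = y₁ + V₁²/2g = 1.15 m; E₂ = y₂ + V₂²/2g = 0.489 m. ΔE = E₁ − E₂ = 0.657 m.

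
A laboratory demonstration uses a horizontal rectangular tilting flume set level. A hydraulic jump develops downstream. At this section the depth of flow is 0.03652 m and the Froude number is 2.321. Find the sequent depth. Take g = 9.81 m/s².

Fr₁ = 2.321 (given).
Conjugate-depth relation: y₂/y₁ = ½[√(1 + 8Fr₁²) − 1] = ½[√44.096 − 1] = 2.820.
y₂ = 2.820 × 0.03652 = 0.1030 m.

y₂ = 0.1030 m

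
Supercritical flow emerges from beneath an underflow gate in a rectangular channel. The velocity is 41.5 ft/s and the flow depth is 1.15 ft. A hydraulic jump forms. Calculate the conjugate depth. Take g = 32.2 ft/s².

y₂ = 10.5 ft

Fr₁ = V₁/√(g·y₁) = 41.5/√(32.2×1.15) = 6.82.
From the momentum equation for a rectangular channel, y₂/y₁ = ½[√(1 + 8Fr₁²) − 1] = ½[√373.1 − 1] = 9.16.
y₂ = 9.16 × 1.15 = 10.5 ft.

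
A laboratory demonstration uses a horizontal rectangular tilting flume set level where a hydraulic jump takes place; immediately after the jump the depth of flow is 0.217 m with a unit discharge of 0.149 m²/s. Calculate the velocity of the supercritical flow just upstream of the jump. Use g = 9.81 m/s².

V₁ = 2.07 m/s

V₂ = q/y₂ = 0.149/0.217 = 0.687 m/s; Fr₂ = V₂/√(g·y₂) = 0.471.
From the momentum equation (using Fr₂), y₁/y₂ = ½[√(1 + 8Fr₂²) − 1] = ½[√2.772 − 1] = 0.332.
y₁ = 0.332 × 0.217 = 0.0721 m.
V₁ = q/y₁ = 0.149/0.0721 = 2.07 m/s.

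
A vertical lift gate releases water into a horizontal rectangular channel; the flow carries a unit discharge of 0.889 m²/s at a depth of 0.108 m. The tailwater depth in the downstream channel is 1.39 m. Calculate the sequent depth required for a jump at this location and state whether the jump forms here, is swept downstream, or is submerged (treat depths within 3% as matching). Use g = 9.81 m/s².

y₂ = 1.17 m; the jump is submerged

V₁ = q/y₁ = 0.889/0.108 = 8.23 m/s. Fr₁ = V₁/√(g·y₁) = 8.23/√(9.81×0.108) = 8.00.
Conjugate-depth relation: y₂/y₁ = ½[√(1 + 8Fr₁²) − 1] = ½[√512.6 − 1] = 10.8.
y₂ = 10.8 × 0.108 = 1.17 m.
Tailwater y_tw = 1.39 m: y_tw > y₂, so the jump is submerged.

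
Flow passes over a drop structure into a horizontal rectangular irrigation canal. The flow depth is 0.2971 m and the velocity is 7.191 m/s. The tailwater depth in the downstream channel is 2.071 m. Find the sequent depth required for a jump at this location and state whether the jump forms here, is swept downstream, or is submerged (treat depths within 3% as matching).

Fr₁ = V₁/√(g·y₁) = 7.191/√(9.81×0.2971) = 4.212.
Sequent-depth ratio: y₂/y₁ = ½[√(1 + 8Fr₁²) − 1] = ½[√142.94 − 1] = 5.478.
y₂ = 5.478 × 0.2971 = 1.627 m.
Tailwater y_tw = 2.071 m: y_tw > y₂, so the jump is submerged.

y₂ = 1.627 m; the jump is submerged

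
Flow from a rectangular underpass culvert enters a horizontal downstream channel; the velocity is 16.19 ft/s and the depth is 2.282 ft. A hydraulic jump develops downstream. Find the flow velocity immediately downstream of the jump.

Fr₁ = V₁/√(g·y₁) = 16.19/√(32.2×2.282) = 1.889.
Sequent-depth ratio: y₂/y₁ = ½[√(1 + 8Fr₁²) − 1] = ½[√29.537 − 1] = 2.217.
y₂ = 2.217 × 2.282 = 5.060 ft.
q = V₁·y₁ = 16.19 × 2.282 = 36.95 ft²/s.
V₂ = q/y₂ = 36.95/5.060 = 7.301 ft/s.

V₂ = 7.301 ft/s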